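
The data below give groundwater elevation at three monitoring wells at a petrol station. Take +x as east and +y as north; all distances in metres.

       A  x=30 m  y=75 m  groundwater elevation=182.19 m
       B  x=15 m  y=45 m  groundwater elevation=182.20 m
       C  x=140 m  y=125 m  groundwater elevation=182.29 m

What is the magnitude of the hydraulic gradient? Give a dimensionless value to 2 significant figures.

0.0017

With h = a·x + b·y + c and A as origin, the differences give:
  (-15)·a + (-30)·b = +0.01
  110·a + 50·b = +0.10
Eliminate b (×50 and ×(-30), subtract): 2550·a = 3.500 → a = ∂h/∂x = +0.001373
Back-substitute: b = ∂h/∂y = -0.001020.
|∇h| = √(0.001373² + -0.001020²) = 0.00171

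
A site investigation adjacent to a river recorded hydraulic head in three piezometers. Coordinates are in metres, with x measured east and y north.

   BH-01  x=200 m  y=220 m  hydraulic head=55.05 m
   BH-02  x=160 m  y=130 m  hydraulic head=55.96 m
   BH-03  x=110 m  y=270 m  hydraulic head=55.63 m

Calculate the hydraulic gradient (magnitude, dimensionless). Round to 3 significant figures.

0.0113

Differences from BH-01: to BH-02 (Δx, Δy, Δh) = (-40, -90, +0.91); to BH-03 = (-90, 50, +0.58).
Determinant of the coordinate differences = (-40)·50 − (-90)·(-90) = -10100.
∂h/∂x = [(+0.91)·50 − (+0.58)·(-90)] / -10100 = -0.009673
∂h/∂y = [(-40)·(+0.58) − (-90)·(+0.91)] / -10100 = -0.005812
|∇h| = √(-0.009673² + -0.005812²) = 0.01128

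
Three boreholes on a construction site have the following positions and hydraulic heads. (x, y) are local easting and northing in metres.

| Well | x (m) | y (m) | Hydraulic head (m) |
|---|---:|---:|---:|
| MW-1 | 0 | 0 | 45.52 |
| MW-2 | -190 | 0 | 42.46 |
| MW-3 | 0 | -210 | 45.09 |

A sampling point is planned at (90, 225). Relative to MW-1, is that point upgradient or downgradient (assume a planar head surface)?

upgradient

∂h/∂x = (42.46 − 45.52) / (-190 − 0) = +0.01611
∂h/∂y = (45.09 − 45.52) / (-210 − 0) = +0.002048
Head at (90, 225) = 45.52 + (+0.01611)·(90) + (+0.002048)·(225) = 47.43 m.
That is higher than the 45.52 m at MW-1, so the point is upgradient.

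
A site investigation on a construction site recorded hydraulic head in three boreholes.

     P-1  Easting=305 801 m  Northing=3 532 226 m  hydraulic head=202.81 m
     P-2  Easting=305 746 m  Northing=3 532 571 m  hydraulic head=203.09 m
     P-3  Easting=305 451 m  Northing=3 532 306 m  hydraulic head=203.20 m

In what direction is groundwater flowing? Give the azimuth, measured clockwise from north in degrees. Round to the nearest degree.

124°

Differences from P-1: to P-2 (Δx, Δy, Δh) = (-55, 345, +0.28); to P-3 = (-350, 80, +0.39).
Solve a·Δx + b·Δy = Δh: det = (-55)·80 − (-350)·345 = 116350.
∂h/∂x = [(+0.28)·80 − (+0.39)·345] / 116350 = -0.0009639
∂h/∂y = [(-55)·(+0.39) − (-350)·(+0.28)] / 116350 = +0.0006579
Flow direction (−∇h) has components (+0.0009639 E, -0.0006579 N).
Azimuth = atan2(E, N) = atan2(+0.0009639, -0.0006579) = 124.3° ≈ 124°.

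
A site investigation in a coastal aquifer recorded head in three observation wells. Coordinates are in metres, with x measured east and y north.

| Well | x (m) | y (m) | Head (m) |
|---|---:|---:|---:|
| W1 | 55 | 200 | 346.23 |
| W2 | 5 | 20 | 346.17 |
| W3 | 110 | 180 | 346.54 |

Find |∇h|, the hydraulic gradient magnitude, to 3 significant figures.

0.00535

With h = a·x + b·y + c and W1 as origin, the differences give:
  (-50)·a + (-180)·b = -0.06
  55·a + (-20)·b = +0.31
Eliminate b (×(-20) and ×(-180), subtract): 10900·a = 57.000 → a = ∂h/∂x = +0.005229
Back-substitute: b = ∂h/∂y = -0.001119.
|∇h| = √(0.005229² + -0.001119²) = 0.005347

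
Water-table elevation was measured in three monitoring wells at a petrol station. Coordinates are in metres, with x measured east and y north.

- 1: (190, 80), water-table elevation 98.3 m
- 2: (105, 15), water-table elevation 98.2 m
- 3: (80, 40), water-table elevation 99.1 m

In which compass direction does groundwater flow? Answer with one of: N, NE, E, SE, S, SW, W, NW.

SE

Taking 1 as reference: 2−1 = (-85, -65, -0.1); 3−1 = (-110, -40, +0.8).
Determinant of the coordinate differences = (-85)·(-40) − (-110)·(-65) = -3750.
∂h/∂x = [(-0.1)·(-40) − (+0.8)·(-65)] / -3750 = -0.01493
∂h/∂y = [(-85)·(+0.8) − (-110)·(-0.1)] / -3750 = +0.02107
Flow = −∇h = (+0.01493 east, -0.02107 north), which points southeast.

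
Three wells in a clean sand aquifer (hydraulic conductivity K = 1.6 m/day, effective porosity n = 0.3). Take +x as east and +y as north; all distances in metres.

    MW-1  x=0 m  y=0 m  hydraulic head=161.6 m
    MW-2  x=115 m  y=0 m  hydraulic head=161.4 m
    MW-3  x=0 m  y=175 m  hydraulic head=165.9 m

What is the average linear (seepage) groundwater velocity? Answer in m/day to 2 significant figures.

∂h/∂x = (161.4 − 161.6) / (115 − 0) = -0.001739
∂h/∂y = (165.9 − 161.6) / (175 − 0) = +0.02457
|∇h| = √(-0.001739² + 0.02457²) = 0.02463
Seepage velocity v = K·i/n = 1.6 × 0.02463 / 0.3 = 0.1314 m/day.

0.13 m/day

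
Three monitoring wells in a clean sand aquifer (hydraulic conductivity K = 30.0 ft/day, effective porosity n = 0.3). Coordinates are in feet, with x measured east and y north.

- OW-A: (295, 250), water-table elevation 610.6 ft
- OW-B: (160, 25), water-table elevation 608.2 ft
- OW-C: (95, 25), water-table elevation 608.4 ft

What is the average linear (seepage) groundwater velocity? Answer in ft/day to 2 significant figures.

Taking OW-A as reference: OW-B−OW-A = (-135, -225, -2.4); OW-C−OW-A = (-200, -225, -2.2).
Solve a·Δx + b·Δy = Δh: det = (-135)·(-225) − (-200)·(-225) = -14625.
∂h/∂x = [(-2.4)·(-225) − (-2.2)·(-225)] / -14625 = -0.003077
∂h/∂y = [(-135)·(-2.2) − (-200)·(-2.4)] / -14625 = +0.01251
|∇h| = √(-0.003077² + 0.01251²) = 0.01288
Seepage velocity v = K·i/n = 30.0 × 0.01288 / 0.3 = 1.288 ft/day.

1.3 ft/day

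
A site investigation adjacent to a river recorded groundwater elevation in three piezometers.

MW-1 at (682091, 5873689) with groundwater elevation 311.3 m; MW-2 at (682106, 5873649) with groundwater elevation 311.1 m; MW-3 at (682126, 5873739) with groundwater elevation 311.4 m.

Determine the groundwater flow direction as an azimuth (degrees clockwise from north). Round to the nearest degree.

With h = a·x + b·y + c and MW-1 as origin, the differences give:
  15·a + (-40)·b = -0.2
  35·a + 50·b = +0.1
Eliminate b (×50 and ×(-40), subtract): 2150·a = -6.00 → a = ∂h/∂x = -0.002791
Back-substitute: b = ∂h/∂y = +0.003953.
Flow direction (−∇h) has components (+0.002791 E, -0.003953 N).
Azimuth = atan2(E, N) = atan2(+0.002791, -0.003953) = 144.8° ≈ 145°.

145°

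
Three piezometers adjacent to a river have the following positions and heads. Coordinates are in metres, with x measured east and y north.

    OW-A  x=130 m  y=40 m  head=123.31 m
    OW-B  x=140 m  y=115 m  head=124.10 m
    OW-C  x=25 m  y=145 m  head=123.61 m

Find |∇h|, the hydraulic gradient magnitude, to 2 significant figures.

0.012

Taking OW-A as reference: OW-B−OW-A = (10, 75, +0.79); OW-C−OW-A = (-105, 105, +0.30).
Determinant of the coordinate differences = 10·105 − (-105)·75 = 8925.
∂h/∂x = [(+0.79)·105 − (+0.30)·75] / 8925 = +0.006773
∂h/∂y = [10·(+0.30) − (-105)·(+0.79)] / 8925 = +0.009630
|∇h| = √(0.006773² + 0.009630²) = 0.01177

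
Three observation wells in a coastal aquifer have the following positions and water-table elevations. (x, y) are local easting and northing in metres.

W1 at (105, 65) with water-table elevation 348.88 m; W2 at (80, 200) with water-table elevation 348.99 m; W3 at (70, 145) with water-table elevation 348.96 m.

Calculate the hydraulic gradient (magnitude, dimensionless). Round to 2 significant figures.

Taking W1 as reference: W2−W1 = (-25, 135, +0.11); W3−W1 = (-35, 80, +0.08).
Solve a·Δx + b·Δy = Δh: det = (-25)·80 − (-35)·135 = 2725.
∂h/∂x = [(+0.11)·80 − (+0.08)·135] / 2725 = -0.0007339
∂h/∂y = [(-25)·(+0.08) − (-35)·(+0.11)] / 2725 = +0.0006789
|∇h| = √(-0.0007339² + 0.0006789²) = 0.0009998

0.00100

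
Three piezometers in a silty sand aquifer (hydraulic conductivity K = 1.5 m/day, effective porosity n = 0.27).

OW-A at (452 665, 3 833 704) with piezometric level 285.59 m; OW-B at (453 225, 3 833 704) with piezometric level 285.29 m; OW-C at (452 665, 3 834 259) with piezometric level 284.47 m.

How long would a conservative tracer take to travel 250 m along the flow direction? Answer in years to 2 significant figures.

∂h/∂x = (285.29 − 285.59) / (453225 − 452665) = -0.0005357
∂h/∂y = (284.47 − 285.59) / (3834259 − 3833704) = -0.002018
|∇h| = √(-0.0005357² + -0.002018²) = 0.002088
Seepage velocity v = K·i/n = 1.5 × 0.002088 / 0.27 = 0.0116 m/day.
t = 250 / 0.0116 = 2.155e+04 days = 59 years.

59 years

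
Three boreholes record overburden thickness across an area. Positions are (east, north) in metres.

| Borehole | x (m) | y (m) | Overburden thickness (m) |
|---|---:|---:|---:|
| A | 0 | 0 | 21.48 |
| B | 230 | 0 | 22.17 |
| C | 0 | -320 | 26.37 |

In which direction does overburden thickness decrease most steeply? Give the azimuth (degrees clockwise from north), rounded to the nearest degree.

∂d/∂x = (22.17 − 21.48) / (230 − 0) = +0.003000
∂d/∂y = (26.37 − 21.48) / (-320 − 0) = -0.01528
Steepest decrease is along −∇f: components (-0.003000 E, +0.01528 N).
Azimuth = atan2(-0.003000, +0.01528) = 348.9° ≈ 349°.

349°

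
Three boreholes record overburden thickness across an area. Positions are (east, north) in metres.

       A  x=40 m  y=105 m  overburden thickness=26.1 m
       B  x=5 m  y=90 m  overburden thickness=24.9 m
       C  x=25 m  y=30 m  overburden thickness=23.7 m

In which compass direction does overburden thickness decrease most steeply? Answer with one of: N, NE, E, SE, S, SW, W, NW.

Taking A as reference: B−A = (-35, -15, -1.2); C−A = (-15, -75, -2.4).
Solve a·Δx + b·Δy = Δd: det = (-35)·(-75) − (-15)·(-15) = 2400.
∂d/∂x = [(-1.2)·(-75) − (-2.4)·(-15)] / 2400 = +0.02250
∂d/∂y = [(-35)·(-2.4) − (-15)·(-1.2)] / 2400 = +0.02750
Steepest decrease is along −∇f = (-0.02250 E, -0.02750 N) → southwest.

SW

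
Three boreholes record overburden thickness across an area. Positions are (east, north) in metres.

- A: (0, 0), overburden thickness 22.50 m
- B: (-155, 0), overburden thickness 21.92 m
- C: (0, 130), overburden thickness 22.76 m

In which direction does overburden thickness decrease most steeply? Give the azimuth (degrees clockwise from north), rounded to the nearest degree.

242°

∂d/∂x = (21.92 − 22.50) / (-155 − 0) = +0.003742
∂d/∂y = (22.76 − 22.50) / (130 − 0) = +0.002000
Steepest decrease is along −∇f: components (-0.003742 E, -0.002000 N).
Azimuth = atan2(-0.003742, -0.002000) = 241.9° ≈ 242°.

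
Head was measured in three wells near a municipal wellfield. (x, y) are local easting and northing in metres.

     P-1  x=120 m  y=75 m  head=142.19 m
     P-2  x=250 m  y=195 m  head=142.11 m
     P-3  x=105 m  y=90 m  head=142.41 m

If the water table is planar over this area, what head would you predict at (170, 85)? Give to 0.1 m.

141.9 m

Differences from P-1: to P-2 (Δx, Δy, Δh) = (130, 120, -0.08); to P-3 = (-15, 15, +0.22).
Determinant of the coordinate differences = 130·15 − (-15)·120 = 3750.
∂h/∂x = [(-0.08)·15 − (+0.22)·120] / 3750 = -0.007360
∂h/∂y = [130·(+0.22) − (-15)·(-0.08)] / 3750 = +0.007307
h(170, 85) = 142.19 + (-0.007360)·(50) + (+0.007307)·(10) = 142.19 -0.368 +0.073 = 141.895 m.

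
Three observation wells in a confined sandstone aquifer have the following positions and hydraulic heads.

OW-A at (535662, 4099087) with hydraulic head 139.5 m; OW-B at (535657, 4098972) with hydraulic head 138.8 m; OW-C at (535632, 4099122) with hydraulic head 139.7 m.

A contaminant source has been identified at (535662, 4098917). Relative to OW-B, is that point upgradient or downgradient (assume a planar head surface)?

Three-point gradient (reference OW-A): Δ to OW-B = (-5, -115, -0.7), Δ to OW-C = (-30, 35, +0.2).
∂h/∂x = +0.0004138, ∂h/∂y = +0.006069 (det = -3625).
Head at (535662, 4098917) = 139.5 + (+0.0004138)·(0) + (+0.006069)·(-170) = 138.47 m.
That is lower than the 138.8 m at OW-B, so the point is downgradient.

downgradient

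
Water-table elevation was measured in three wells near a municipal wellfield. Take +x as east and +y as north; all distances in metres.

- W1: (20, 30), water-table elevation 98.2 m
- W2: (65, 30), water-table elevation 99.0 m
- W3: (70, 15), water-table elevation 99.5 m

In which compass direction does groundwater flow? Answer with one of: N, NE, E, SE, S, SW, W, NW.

Taking W1 as reference: W2−W1 = (45, 0, +0.8); W3−W1 = (50, -15, +1.3).
Determinant of the coordinate differences = 45·(-15) − 50·0 = -675.
∂h/∂x = [(+0.8)·(-15) − (+1.3)·0] / -675 = +0.01778
∂h/∂y = [45·(+1.3) − 50·(+0.8)] / -675 = -0.02741
Flow = −∇h = (-0.01778 east, +0.02741 north), which points northwest.

NW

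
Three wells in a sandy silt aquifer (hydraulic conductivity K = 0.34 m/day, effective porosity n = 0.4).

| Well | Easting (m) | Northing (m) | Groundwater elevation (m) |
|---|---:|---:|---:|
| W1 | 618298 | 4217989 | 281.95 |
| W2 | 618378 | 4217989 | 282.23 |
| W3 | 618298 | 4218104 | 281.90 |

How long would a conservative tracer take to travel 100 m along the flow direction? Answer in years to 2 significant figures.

91 years

∂h/∂x = (282.23 − 281.95) / (618378 − 618298) = +0.003500
∂h/∂y = (281.90 − 281.95) / (4218104 − 4217989) = -0.0004348
|∇h| = √(0.003500² + -0.0004348²) = 0.003527
Seepage velocity v = K·i/n = 0.34 × 0.003527 / 0.4 = 0.002998 m/day.
t = 100 / 0.002998 = 3.336e+04 days = 91.3 years.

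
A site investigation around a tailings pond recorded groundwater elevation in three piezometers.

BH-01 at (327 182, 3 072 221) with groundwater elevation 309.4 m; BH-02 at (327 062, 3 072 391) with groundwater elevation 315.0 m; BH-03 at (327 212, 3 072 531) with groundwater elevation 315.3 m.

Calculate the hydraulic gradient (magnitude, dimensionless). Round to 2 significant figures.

0.027

With h = a·x + b·y + c and BH-01 as origin, the differences give:
  (-120)·a + 170·b = +5.6
  30·a + 310·b = +5.9
Eliminate b (×310 and ×170, subtract): -42300·a = 733.00 → a = ∂h/∂x = -0.01733
Back-substitute: b = ∂h/∂y = +0.02071.
|∇h| = √(-0.01733² + 0.02071²) = 0.027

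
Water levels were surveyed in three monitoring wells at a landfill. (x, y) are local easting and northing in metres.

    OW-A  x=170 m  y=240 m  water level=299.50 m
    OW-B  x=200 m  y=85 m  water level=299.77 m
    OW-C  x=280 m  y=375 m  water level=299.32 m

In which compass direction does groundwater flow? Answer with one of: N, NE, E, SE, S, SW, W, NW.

Differences from OW-A: to OW-B (Δx, Δy, Δh) = (30, -155, +0.27); to OW-C = (110, 135, -0.18).
Determinant of the coordinate differences = 30·135 − 110·(-155) = 21100.
∂h/∂x = [(+0.27)·135 − (-0.18)·(-155)] / 21100 = +0.0004052
∂h/∂y = [30·(-0.18) − 110·(+0.27)] / 21100 = -0.001664
Flow = −∇h = (-0.0004052 east, +0.001664 north), which points north.

N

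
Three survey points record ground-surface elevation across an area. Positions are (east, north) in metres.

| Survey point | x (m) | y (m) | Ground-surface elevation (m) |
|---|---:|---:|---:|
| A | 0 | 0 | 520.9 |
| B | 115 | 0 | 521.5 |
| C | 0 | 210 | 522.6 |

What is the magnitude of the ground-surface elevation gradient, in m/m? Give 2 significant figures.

∂z/∂x = (521.5 − 520.9) / (115 − 0) = +0.005217
∂z/∂y = (522.6 − 520.9) / (210 − 0) = +0.008095
|∇f| = √(0.005217² + 0.008095²) = 0.00963 m/m

0.0096 m/m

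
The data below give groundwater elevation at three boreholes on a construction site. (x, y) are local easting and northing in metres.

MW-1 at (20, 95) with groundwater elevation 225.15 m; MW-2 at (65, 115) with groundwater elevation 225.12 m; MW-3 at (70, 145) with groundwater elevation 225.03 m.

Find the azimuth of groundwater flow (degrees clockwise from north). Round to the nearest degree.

347°

Three-point gradient (reference MW-1): Δ to MW-2 = (45, 20, -0.03), Δ to MW-3 = (50, 50, -0.12).
∂h/∂x = +0.0007200, ∂h/∂y = -0.003120 (det = 1250).
Flow direction (−∇h) has components (-0.0007200 E, +0.003120 N).
Azimuth = atan2(E, N) = atan2(-0.0007200, +0.003120) = 347.0° ≈ 347°.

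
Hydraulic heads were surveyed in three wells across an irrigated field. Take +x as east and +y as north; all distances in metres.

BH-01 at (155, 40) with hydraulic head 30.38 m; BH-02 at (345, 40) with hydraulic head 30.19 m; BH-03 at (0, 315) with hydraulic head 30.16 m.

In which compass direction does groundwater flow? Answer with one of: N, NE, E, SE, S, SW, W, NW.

Taking BH-01 as reference: BH-02−BH-01 = (190, 0, -0.19); BH-03−BH-01 = (-155, 275, -0.22).
Determinant of the coordinate differences = 190·275 − (-155)·0 = 52250.
∂h/∂x = [(-0.19)·275 − (-0.22)·0] / 52250 = -0.0010000
∂h/∂y = [190·(-0.22) − (-155)·(-0.19)] / 52250 = -0.001364
Flow = −∇h = (+0.0010000 east, +0.001364 north), which points northeast.

NE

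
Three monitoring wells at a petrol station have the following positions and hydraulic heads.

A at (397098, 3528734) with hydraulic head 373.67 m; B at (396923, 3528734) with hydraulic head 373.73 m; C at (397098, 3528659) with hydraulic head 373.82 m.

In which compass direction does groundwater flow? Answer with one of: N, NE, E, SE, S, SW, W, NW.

N

∂h/∂x = (373.73 − 373.67) / (396923 − 397098) = -0.0003429
∂h/∂y = (373.82 − 373.67) / (3528659 − 3528734) = -0.002000
Flow = −∇h = (+0.0003429 east, +0.002000 north), which points north.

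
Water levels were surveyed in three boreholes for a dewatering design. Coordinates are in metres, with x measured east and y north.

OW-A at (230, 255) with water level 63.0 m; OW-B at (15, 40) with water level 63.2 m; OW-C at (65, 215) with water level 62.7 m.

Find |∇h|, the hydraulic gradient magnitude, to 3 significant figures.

Differences from OW-A: to OW-B (Δx, Δy, Δh) = (-215, -215, +0.2); to OW-C = (-165, -40, -0.3).
Determinant of the coordinate differences = (-215)·(-40) − (-165)·(-215) = -26875.
∂h/∂x = [(+0.2)·(-40) − (-0.3)·(-215)] / -26875 = +0.002698
∂h/∂y = [(-215)·(-0.3) − (-165)·(+0.2)] / -26875 = -0.003628
|∇h| = √(0.002698² + -0.003628²) = 0.004521

0.00452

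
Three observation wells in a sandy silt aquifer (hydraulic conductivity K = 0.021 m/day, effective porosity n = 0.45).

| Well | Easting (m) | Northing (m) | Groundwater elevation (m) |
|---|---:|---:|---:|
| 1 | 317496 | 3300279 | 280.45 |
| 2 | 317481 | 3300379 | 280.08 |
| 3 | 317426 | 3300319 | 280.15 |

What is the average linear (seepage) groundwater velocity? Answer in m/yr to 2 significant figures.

Differences from 1: to 2 (Δx, Δy, Δh) = (-15, 100, -0.37); to 3 = (-70, 40, -0.30).
Solve a·Δx + b·Δy = Δh: det = (-15)·40 − (-70)·100 = 6400.
∂h/∂x = [(-0.37)·40 − (-0.30)·100] / 6400 = +0.002375
∂h/∂y = [(-15)·(-0.30) − (-70)·(-0.37)] / 6400 = -0.003344
|∇h| = √(0.002375² + -0.003344²) = 0.004102
Seepage velocity v = K·i/n = 0.021 × 0.004102 / 0.45 = 0.0001914 m/day = 0.06991 m/yr.

0.070 m/yr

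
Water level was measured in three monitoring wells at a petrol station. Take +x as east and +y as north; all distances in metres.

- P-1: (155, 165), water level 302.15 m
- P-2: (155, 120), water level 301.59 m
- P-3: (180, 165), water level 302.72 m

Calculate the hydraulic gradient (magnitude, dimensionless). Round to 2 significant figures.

Differences from P-1: to P-2 (Δx, Δy, Δh) = (0, -45, -0.56); to P-3 = (25, 0, +0.57).
Solve a·Δx + b·Δy = Δh: det = 0·0 − 25·(-45) = 1125.
∂h/∂x = [(-0.56)·0 − (+0.57)·(-45)] / 1125 = +0.02280
∂h/∂y = [0·(+0.57) − 25·(-0.56)] / 1125 = +0.01244
|∇h| = √(0.02280² + 0.01244²) = 0.02597

0.026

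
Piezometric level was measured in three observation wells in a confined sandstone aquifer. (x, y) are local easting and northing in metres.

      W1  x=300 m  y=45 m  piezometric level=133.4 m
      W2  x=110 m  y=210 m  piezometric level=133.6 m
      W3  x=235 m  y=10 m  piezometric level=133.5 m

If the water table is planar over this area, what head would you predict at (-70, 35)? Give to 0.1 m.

133.9 m

With h = a·x + b·y + c and W1 as origin, the differences give:
  (-190)·a + 165·b = +0.2
  (-65)·a + (-35)·b = +0.1
Eliminate b (×(-35) and ×165, subtract): 17375·a = -23.50 → a = ∂h/∂x = -0.001353
Back-substitute: b = ∂h/∂y = -0.0003453.
h(-70, 35) = 133.4 + (-0.001353)·(-370) + (-0.0003453)·(-10) = 133.4 +0.500 +0.003 = 133.904 m.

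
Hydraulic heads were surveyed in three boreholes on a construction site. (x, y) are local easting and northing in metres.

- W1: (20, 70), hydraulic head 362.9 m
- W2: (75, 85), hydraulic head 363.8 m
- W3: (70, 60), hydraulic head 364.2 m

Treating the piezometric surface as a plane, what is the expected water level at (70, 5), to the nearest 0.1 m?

Differences from W1: to W2 (Δx, Δy, Δh) = (55, 15, +0.9); to W3 = (50, -10, +1.3).
Determinant of the coordinate differences = 55·(-10) − 50·15 = -1300.
∂h/∂x = [(+0.9)·(-10) − (+1.3)·15] / -1300 = +0.02192
∂h/∂y = [55·(+1.3) − 50·(+0.9)] / -1300 = -0.02038
h(70, 5) = 362.9 + (+0.02192)·(50) + (-0.02038)·(-65) = 362.9 +1.096 +1.325 = 365.321 m.

365.3 m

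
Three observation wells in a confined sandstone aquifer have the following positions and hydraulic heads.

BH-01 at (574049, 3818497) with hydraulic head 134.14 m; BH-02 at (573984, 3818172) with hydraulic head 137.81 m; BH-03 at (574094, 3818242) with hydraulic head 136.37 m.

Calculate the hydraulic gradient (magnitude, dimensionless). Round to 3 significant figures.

Taking BH-01 as reference: BH-02−BH-01 = (-65, -325, +3.67); BH-03−BH-01 = (45, -255, +2.23).
Solve a·Δx + b·Δy = Δh: det = (-65)·(-255) − 45·(-325) = 31200.
∂h/∂x = [(+3.67)·(-255) − (+2.23)·(-325)] / 31200 = -0.006766
∂h/∂y = [(-65)·(+2.23) − 45·(+3.67)] / 31200 = -0.009939
|∇h| = √(-0.006766² + -0.009939²) = 0.01202

0.0120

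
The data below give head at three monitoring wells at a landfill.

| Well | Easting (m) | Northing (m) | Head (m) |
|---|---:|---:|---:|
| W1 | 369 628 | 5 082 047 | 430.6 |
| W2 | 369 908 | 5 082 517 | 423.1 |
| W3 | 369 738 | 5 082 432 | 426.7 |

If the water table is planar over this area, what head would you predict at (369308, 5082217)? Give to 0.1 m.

435.8 m

Taking W1 as reference: W2−W1 = (280, 470, -7.5); W3−W1 = (110, 385, -3.9).
Determinant of the coordinate differences = 280·385 − 110·470 = 56100.
∂h/∂x = [(-7.5)·385 − (-3.9)·470] / 56100 = -0.01880
∂h/∂y = [280·(-3.9) − 110·(-7.5)] / 56100 = -0.004759
h(369308, 5082217) = 430.6 + (-0.01880)·(-320) + (-0.004759)·(170) = 430.6 +6.015 -0.809 = 435.806 m.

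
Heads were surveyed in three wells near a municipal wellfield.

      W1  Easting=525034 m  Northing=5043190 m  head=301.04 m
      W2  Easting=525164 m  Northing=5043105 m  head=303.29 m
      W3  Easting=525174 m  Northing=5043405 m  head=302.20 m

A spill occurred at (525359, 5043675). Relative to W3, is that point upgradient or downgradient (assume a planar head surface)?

upgradient

Taking W1 as reference: W2−W1 = (130, -85, +2.25); W3−W1 = (140, 215, +1.16).
Determinant of the coordinate differences = 130·215 − 140·(-85) = 39850.
∂h/∂x = [(+2.25)·215 − (+1.16)·(-85)] / 39850 = +0.01461
∂h/∂y = [130·(+1.16) − 140·(+2.25)] / 39850 = -0.004120
Head at (525359, 5043675) = 301.04 + (+0.01461)·(325) + (-0.004120)·(485) = 303.79 m.
That is higher than the 302.20 m at W3, so the point is upgradient.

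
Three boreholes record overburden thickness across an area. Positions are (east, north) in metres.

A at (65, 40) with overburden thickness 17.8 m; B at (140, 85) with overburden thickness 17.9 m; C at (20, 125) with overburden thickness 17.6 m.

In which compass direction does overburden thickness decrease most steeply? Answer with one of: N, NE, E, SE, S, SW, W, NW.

NW

With d = a·x + b·y + c and A as origin, the differences give:
  75·a + 45·b = +0.1
  (-45)·a + 85·b = -0.2
Eliminate b (×85 and ×45, subtract): 8400·a = 17.50 → a = ∂d/∂x = +0.002083
Back-substitute: b = ∂d/∂y = -0.001250.
Steepest decrease is along −∇f = (-0.002083 E, +0.001250 N) → northwest.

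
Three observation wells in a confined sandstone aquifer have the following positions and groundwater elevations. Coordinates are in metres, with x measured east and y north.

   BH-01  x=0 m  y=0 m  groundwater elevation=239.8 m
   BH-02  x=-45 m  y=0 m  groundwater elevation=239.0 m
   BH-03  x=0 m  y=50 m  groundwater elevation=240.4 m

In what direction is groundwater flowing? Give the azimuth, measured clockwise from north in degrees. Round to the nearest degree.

236°

∂h/∂x = (239.0 − 239.8) / (-45 − 0) = +0.01778
∂h/∂y = (240.4 − 239.8) / (50 − 0) = +0.01200
Flow direction (−∇h) has components (-0.01778 E, -0.01200 N).
Azimuth = atan2(E, N) = atan2(-0.01778, -0.01200) = 236.0° ≈ 236°.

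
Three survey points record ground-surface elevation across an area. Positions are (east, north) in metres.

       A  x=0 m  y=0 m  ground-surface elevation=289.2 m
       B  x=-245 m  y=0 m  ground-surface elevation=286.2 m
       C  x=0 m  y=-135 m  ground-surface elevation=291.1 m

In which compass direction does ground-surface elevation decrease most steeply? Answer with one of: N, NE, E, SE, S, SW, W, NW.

NW

∂z/∂x = (286.2 − 289.2) / (-245 − 0) = +0.01224
∂z/∂y = (291.1 − 289.2) / (-135 − 0) = -0.01407
Steepest decrease is along −∇f = (-0.01224 E, +0.01407 N) → northwest.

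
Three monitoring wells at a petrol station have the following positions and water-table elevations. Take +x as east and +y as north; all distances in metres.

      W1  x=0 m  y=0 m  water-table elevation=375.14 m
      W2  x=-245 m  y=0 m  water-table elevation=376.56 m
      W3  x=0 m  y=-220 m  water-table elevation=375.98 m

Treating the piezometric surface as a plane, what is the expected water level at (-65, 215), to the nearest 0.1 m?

∂h/∂x = (376.56 − 375.14) / (-245 − 0) = -0.005796
∂h/∂y = (375.98 − 375.14) / (-220 − 0) = -0.003818
h(-65, 215) = 375.14 + (-0.005796)·(-65) + (-0.003818)·(215) = 375.14 +0.377 -0.821 = 374.696 m.

374.7 m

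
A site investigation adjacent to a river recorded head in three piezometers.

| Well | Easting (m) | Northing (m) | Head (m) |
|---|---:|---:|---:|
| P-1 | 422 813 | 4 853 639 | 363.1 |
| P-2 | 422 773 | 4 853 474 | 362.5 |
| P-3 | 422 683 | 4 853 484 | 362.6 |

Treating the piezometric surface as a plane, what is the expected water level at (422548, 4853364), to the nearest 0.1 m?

362.2 m

With h = a·x + b·y + c and P-1 as origin, the differences give:
  (-40)·a + (-165)·b = -0.6
  (-130)·a + (-155)·b = -0.5
Eliminate b (×(-155) and ×(-165), subtract): -15250·a = 10.50 → a = ∂h/∂x = -0.0006885
Back-substitute: b = ∂h/∂y = +0.003803.
h(422548, 4853364) = 363.1 + (-0.0006885)·(-265) + (+0.003803)·(-275) = 363.1 +0.182 -1.046 = 362.237 m.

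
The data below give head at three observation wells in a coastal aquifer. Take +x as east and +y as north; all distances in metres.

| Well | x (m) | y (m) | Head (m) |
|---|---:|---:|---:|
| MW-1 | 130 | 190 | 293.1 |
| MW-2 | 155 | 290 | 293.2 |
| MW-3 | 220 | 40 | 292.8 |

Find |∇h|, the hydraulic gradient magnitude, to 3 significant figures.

Three-point gradient (reference MW-1): Δ to MW-2 = (25, 100, +0.1), Δ to MW-3 = (90, -150, -0.3).
∂h/∂x = -0.001176, ∂h/∂y = +0.001294 (det = -12750).
|∇h| = √(-0.001176² + 0.001294²) = 0.001749

0.00175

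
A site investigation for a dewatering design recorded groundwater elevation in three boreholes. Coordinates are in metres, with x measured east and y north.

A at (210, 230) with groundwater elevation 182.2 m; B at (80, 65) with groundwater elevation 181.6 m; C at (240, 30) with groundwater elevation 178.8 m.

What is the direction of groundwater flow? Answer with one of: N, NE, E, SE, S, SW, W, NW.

SE

Differences from A: to B (Δx, Δy, Δh) = (-130, -165, -0.6); to C = (30, -200, -3.4).
Solve a·Δx + b·Δy = Δh: det = (-130)·(-200) − 30·(-165) = 30950.
∂h/∂x = [(-0.6)·(-200) − (-3.4)·(-165)] / 30950 = -0.01425
∂h/∂y = [(-130)·(-3.4) − 30·(-0.6)] / 30950 = +0.01486
Flow = −∇h = (+0.01425 east, -0.01486 north), which points southeast.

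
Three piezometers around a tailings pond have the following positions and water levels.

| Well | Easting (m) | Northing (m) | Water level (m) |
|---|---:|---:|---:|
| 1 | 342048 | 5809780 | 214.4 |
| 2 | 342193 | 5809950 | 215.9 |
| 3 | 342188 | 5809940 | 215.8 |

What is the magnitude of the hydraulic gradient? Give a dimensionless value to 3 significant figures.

Taking 1 as reference: 2−1 = (145, 170, +1.5); 3−1 = (140, 160, +1.4).
Solve a·Δx + b·Δy = Δh: det = 145·160 − 140·170 = -600.
∂h/∂x = [(+1.5)·160 − (+1.4)·170] / -600 = -0.003333
∂h/∂y = [145·(+1.4) − 140·(+1.5)] / -600 = +0.01167
|∇h| = √(-0.003333² + 0.01167²) = 0.01214

0.0121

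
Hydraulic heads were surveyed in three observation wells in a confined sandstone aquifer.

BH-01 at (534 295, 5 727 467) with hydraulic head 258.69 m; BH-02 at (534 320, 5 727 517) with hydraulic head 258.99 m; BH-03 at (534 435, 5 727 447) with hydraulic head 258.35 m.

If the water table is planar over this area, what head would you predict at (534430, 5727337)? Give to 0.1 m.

Differences from BH-01: to BH-02 (Δx, Δy, Δh) = (25, 50, +0.30); to BH-03 = (140, -20, -0.34).
Solve a·Δx + b·Δy = Δh: det = 25·(-20) − 140·50 = -7500.
∂h/∂x = [(+0.30)·(-20) − (-0.34)·50] / -7500 = -0.001467
∂h/∂y = [25·(-0.34) − 140·(+0.30)] / -7500 = +0.006733
h(534430, 5727337) = 258.69 + (-0.001467)·(135) + (+0.006733)·(-130) = 258.69 -0.198 -0.875 = 257.617 m.

257.6 m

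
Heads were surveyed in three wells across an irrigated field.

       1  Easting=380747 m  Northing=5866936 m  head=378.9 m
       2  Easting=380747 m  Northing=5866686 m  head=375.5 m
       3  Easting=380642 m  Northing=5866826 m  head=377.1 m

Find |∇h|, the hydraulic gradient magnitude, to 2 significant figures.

0.014

Three-point gradient (reference 1): Δ to 2 = (0, -250, -3.4), Δ to 3 = (-105, -110, -1.8).
∂h/∂x = +0.002895, ∂h/∂y = +0.01360 (det = -26250).
|∇h| = √(0.002895² + 0.01360²) = 0.0139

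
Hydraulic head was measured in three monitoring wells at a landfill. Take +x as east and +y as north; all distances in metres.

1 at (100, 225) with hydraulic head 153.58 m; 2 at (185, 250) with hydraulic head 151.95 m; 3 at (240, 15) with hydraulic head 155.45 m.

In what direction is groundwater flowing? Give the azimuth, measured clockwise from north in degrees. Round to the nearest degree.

Three-point gradient (reference 1): Δ to 2 = (85, 25, -1.63), Δ to 3 = (140, -210, +1.87).
∂h/∂x = -0.01384, ∂h/∂y = -0.01813 (det = -21350).
Flow direction (−∇h) has components (+0.01384 E, +0.01813 N).
Azimuth = atan2(E, N) = atan2(+0.01384, +0.01813) = 37.4° ≈ 037°.

037°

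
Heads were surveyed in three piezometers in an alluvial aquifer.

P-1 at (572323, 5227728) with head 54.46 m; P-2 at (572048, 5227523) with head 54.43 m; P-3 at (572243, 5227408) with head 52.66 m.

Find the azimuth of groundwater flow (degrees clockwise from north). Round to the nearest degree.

144°

Differences from P-1: to P-2 (Δx, Δy, Δh) = (-275, -205, -0.03); to P-3 = (-80, -320, -1.80).
Determinant of the coordinate differences = (-275)·(-320) − (-80)·(-205) = 71600.
∂h/∂x = [(-0.03)·(-320) − (-1.80)·(-205)] / 71600 = -0.005020
∂h/∂y = [(-275)·(-1.80) − (-80)·(-0.03)] / 71600 = +0.006880
Flow direction (−∇h) has components (+0.005020 E, -0.006880 N).
Azimuth = atan2(E, N) = atan2(+0.005020, -0.006880) = 143.9° ≈ 144°.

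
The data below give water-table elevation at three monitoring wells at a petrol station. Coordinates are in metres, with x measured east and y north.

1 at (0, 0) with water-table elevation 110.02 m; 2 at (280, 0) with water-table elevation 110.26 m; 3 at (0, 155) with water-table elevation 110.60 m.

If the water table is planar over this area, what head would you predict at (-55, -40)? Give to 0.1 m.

∂h/∂x = (110.26 − 110.02) / (280 − 0) = +0.0008571
∂h/∂y = (110.60 − 110.02) / (155 − 0) = +0.003742
h(-55, -40) = 110.02 + (+0.0008571)·(-55) + (+0.003742)·(-40) = 110.02 -0.047 -0.150 = 109.823 m.

109.8 m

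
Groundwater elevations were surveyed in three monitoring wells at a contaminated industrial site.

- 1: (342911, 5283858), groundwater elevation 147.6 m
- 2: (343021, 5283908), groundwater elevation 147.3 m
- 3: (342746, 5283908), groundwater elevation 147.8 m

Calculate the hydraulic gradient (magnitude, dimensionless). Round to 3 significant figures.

Taking 1 as reference: 2−1 = (110, 50, -0.3); 3−1 = (-165, 50, +0.2).
Solve a·Δx + b·Δy = Δh: det = 110·50 − (-165)·50 = 13750.
∂h/∂x = [(-0.3)·50 − (+0.2)·50] / 13750 = -0.001818
∂h/∂y = [110·(+0.2) − (-165)·(-0.3)] / 13750 = -0.002000
|∇h| = √(-0.001818² + -0.002000²) = 0.002703

0.00270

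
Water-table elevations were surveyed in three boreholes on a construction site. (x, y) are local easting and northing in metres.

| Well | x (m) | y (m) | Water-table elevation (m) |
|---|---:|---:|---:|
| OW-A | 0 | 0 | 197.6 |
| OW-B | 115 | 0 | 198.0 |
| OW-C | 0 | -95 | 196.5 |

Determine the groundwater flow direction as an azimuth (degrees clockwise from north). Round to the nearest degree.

197°

∂h/∂x = (198.0 − 197.6) / (115 − 0) = +0.003478
∂h/∂y = (196.5 − 197.6) / (-95 − 0) = +0.01158
Flow direction (−∇h) has components (-0.003478 E, -0.01158 N).
Azimuth = atan2(E, N) = atan2(-0.003478, -0.01158) = 196.7° ≈ 197°.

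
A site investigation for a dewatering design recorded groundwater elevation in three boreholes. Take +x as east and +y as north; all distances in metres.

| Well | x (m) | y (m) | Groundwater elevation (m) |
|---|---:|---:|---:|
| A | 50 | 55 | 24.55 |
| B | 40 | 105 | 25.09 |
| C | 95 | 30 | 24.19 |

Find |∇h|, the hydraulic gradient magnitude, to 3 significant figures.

0.0106

Three-point gradient (reference A): Δ to B = (-10, 50, +0.54), Δ to C = (45, -25, -0.36).
∂h/∂x = -0.002250, ∂h/∂y = +0.01035 (det = -2000).
|∇h| = √(-0.002250² + 0.01035²) = 0.01059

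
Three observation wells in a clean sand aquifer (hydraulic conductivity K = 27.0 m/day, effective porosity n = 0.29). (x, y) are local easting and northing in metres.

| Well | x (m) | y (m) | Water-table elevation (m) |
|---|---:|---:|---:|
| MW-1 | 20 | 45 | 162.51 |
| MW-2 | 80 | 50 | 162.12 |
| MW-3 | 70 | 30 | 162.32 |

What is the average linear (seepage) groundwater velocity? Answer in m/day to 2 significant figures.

With h = a·x + b·y + c and MW-1 as origin, the differences give:
  60·a + 5·b = -0.39
  50·a + (-15)·b = -0.19
Eliminate b (×(-15) and ×5, subtract): -1150·a = 6.800 → a = ∂h/∂x = -0.005913
Back-substitute: b = ∂h/∂y = -0.007043.
|∇h| = √(-0.005913² + -0.007043²) = 0.009196
Seepage velocity v = K·i/n = 27.0 × 0.009196 / 0.29 = 0.8562 m/day.

0.86 m/day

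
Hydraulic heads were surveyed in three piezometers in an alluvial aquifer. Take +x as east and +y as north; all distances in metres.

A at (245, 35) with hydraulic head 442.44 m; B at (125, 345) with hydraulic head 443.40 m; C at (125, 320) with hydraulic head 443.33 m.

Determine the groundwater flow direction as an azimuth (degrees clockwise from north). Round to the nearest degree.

With h = a·x + b·y + c and A as origin, the differences give:
  (-120)·a + 310·b = +0.96
  (-120)·a + 285·b = +0.89
Eliminate b (×285 and ×310, subtract): 3000·a = -2.300 → a = ∂h/∂x = -0.0007667
Back-substitute: b = ∂h/∂y = +0.002800.
Flow direction (−∇h) has components (+0.0007667 E, -0.002800 N).
Azimuth = atan2(E, N) = atan2(+0.0007667, -0.002800) = 164.7° ≈ 165°.

165°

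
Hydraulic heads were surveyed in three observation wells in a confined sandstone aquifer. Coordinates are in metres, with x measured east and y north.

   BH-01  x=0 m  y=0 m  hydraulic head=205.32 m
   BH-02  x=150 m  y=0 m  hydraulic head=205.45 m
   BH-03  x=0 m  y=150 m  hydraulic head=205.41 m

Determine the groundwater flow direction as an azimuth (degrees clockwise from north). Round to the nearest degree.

∂h/∂x = (205.45 − 205.32) / (150 − 0) = +0.0008667
∂h/∂y = (205.41 − 205.32) / (150 − 0) = +0.0006000
Flow direction (−∇h) has components (-0.0008667 E, -0.0006000 N).
Azimuth = atan2(E, N) = atan2(-0.0008667, -0.0006000) = 235.3° ≈ 235°.

235°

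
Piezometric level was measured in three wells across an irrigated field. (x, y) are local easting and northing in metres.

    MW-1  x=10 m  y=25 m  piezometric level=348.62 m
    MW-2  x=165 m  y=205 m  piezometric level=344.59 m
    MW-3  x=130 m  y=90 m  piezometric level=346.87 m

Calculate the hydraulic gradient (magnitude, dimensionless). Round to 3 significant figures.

Three-point gradient (reference MW-1): Δ to MW-2 = (155, 180, -4.03), Δ to MW-3 = (120, 65, -1.75).
∂h/∂x = -0.004603, ∂h/∂y = -0.01843 (det = -11525).
|∇h| = √(-0.004603² + -0.01843²) = 0.019

0.0190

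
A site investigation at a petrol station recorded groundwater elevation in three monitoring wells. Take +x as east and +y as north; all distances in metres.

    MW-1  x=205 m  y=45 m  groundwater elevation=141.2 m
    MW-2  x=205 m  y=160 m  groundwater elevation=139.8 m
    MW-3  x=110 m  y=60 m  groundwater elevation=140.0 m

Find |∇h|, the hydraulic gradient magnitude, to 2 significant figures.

Taking MW-1 as reference: MW-2−MW-1 = (0, 115, -1.4); MW-3−MW-1 = (-95, 15, -1.2).
Solve a·Δx + b·Δy = Δh: det = 0·15 − (-95)·115 = 10925.
∂h/∂x = [(-1.4)·15 − (-1.2)·115] / 10925 = +0.01071
∂h/∂y = [0·(-1.2) − (-95)·(-1.4)] / 10925 = -0.01217
|∇h| = √(0.01071² + -0.01217²) = 0.01621

0.016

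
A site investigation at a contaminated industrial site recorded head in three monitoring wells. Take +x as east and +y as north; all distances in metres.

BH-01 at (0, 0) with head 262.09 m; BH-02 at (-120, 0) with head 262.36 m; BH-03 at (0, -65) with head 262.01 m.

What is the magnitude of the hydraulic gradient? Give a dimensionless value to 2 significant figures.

∂h/∂x = (262.36 − 262.09) / (-120 − 0) = -0.002250
∂h/∂y = (262.01 − 262.09) / (-65 − 0) = +0.001231
|∇h| = √(-0.002250² + 0.001231²) = 0.002565

0.0026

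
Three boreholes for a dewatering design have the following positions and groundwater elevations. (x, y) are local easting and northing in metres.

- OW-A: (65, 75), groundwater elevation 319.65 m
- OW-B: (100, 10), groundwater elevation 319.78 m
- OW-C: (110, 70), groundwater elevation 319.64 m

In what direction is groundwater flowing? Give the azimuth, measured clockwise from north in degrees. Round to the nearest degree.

012°

With h = a·x + b·y + c and OW-A as origin, the differences give:
  35·a + (-65)·b = +0.13
  45·a + (-5)·b = -0.01
Eliminate b (×(-5) and ×(-65), subtract): 2750·a = -1.300 → a = ∂h/∂x = -0.0004727
Back-substitute: b = ∂h/∂y = -0.002255.
Flow direction (−∇h) has components (+0.0004727 E, +0.002255 N).
Azimuth = atan2(E, N) = atan2(+0.0004727, +0.002255) = 11.8° ≈ 012°.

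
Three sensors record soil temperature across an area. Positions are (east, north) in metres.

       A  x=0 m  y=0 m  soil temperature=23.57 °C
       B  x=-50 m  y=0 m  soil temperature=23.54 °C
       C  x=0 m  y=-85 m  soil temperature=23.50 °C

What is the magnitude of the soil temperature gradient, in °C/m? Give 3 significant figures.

0.00102 °C/m

∂T/∂x = (23.54 − 23.57) / (-50 − 0) = +0.0006000
∂T/∂y = (23.50 − 23.57) / (-85 − 0) = +0.0008235
|∇f| = √(0.0006000² + 0.0008235²) = 0.001019 °C/m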